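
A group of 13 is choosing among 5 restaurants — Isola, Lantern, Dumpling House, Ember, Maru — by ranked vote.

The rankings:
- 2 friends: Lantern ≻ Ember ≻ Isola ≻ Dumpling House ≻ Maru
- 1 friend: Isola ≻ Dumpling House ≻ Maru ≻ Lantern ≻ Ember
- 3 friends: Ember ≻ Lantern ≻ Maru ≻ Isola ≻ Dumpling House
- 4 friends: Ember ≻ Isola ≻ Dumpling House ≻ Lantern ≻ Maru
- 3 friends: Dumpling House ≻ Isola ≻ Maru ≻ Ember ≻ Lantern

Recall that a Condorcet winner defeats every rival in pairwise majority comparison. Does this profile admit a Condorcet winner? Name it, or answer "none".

Ember

Pairwise majorities:
Isola vs Lantern: Isola preferred on 1+4+3 = 8 ballots; Isola wins 8–5.
Isola vs Dumpling House: Isola wins 10–3.
Isola vs Ember: 4 to 9, Ember.
Isola vs Maru: 2+1+4+3 = 10 for Isola, 3 for Maru — Isola by 10–3.
Lantern vs Dumpling House: Dumpling House, 8–5.
Lantern vs Ember: 3 to 10, Ember.
Lantern vs Maru: 2+3+4 = 9 for Lantern, 4 for Maru — Lantern by 9–4.
Dumpling House vs Ember: 4 to 9, Ember.
Dumpling House vs Maru: Dumpling House, 10–3.
Ember vs Maru: Ember preferred on 2+3+4 = 9 ballots; Ember wins 9–4.
Ember defeats every rival head-to-head and is the Condorcet winner.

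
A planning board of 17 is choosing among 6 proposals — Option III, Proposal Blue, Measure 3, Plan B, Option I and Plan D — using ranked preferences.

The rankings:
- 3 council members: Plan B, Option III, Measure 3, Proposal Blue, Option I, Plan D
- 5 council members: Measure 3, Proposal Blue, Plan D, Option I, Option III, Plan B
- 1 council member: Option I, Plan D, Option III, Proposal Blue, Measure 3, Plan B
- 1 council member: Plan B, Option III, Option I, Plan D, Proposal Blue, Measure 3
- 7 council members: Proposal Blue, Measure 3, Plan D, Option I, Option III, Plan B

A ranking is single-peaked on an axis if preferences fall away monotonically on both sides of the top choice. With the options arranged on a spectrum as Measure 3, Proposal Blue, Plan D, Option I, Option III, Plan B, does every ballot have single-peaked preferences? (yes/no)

no

Axis positions: Measure 3=1, Proposal Blue=2, Plan D=3, Option I=4, Option III=5, Plan B=6.
Cluster 1: ranking walks positions 6-5-1-2-4-3; Measure 3 is ranked above Option I even though Option I lies between Measure 3 and the peak Plan B on the axis — preferences dip and rise again. Not single-peaked.
Cluster 2 (peak Measure 3 at position 1): ranking walks positions 1-2-3-4-5-6, expanding outward from the peak — single-peaked.
Cluster 3 (peak Option I at position 4): ranking walks positions 4-3-5-2-1-6, expanding outward from the peak — single-peaked.
Cluster 4 (peak Plan B at position 6): ranking walks positions 6-5-4-3-2-1, expanding outward from the peak — single-peaked.
Cluster 5 (peak Proposal Blue at position 2): ranking walks positions 2-1-3-4-5-6, expanding outward from the peak — single-peaked.
Cluster 1 violates single-peakedness, so the profile is not single-peaked on this axis.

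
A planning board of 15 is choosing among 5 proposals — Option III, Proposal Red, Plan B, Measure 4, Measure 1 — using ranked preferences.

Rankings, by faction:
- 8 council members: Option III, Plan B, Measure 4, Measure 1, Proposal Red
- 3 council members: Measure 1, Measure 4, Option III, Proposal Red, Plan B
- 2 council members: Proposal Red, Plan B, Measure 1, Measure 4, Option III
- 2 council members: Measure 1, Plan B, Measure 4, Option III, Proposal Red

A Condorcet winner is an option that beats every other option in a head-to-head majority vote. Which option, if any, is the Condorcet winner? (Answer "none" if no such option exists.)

Pairwise majorities:
Option III vs Proposal Red: Option III wins 13–2.
Option III vs Plan B: Option III, 11–4.
Option III vs Measure 4: Option III wins 8–7.
Option III–Measure 1: Option III 8–7.
Proposal Red–Plan B: Plan B 10–5.
Proposal Red vs Measure 4: Measure 4 wins 13–2.
Proposal Red vs Measure 1: Measure 1, 13–2.
Plan B–Measure 4: Plan B 12–3.
Plan B–Measure 1: Plan B 10–5.
Measure 4 vs Measure 1: Measure 4 wins 8–7.
Option III beats each of Proposal Red, Plan B, Measure 4, Measure 1 — Option III is the Condorcet winner.

Option III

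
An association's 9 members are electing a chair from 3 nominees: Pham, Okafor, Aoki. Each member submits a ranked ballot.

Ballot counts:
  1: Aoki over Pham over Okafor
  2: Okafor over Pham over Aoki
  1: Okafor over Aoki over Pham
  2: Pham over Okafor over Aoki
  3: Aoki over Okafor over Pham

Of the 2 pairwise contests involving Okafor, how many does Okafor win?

2

Okafor against each rival (9 voters):
Okafor vs Pham: Okafor is ranked higher on 2+1+3 = 6 ballots, Pham on 3. Okafor wins 6–3.
Okafor–Aoki: Okafor 5–4.
Okafor beats Pham, Aoki — 2 pairwise wins.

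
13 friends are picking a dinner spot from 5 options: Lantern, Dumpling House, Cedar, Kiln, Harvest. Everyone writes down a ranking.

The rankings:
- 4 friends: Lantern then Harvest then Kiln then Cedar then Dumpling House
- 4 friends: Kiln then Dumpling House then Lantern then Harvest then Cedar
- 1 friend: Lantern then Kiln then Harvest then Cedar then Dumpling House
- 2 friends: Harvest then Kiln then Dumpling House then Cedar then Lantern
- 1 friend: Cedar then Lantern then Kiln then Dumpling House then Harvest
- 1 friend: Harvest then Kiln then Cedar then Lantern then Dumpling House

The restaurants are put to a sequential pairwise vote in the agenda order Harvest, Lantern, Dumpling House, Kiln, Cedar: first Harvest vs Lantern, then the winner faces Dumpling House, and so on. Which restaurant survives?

Round 1: Harvest vs Lantern — 3–10, Lantern advances.
Round 2: Lantern vs Dumpling House — 7–6, Lantern advances.
Round 3: Lantern vs Kiln — 6–7, Kiln advances.
Round 4: Kiln vs Cedar — 12–1, Kiln advances.
Kiln survives the agenda.

Kiln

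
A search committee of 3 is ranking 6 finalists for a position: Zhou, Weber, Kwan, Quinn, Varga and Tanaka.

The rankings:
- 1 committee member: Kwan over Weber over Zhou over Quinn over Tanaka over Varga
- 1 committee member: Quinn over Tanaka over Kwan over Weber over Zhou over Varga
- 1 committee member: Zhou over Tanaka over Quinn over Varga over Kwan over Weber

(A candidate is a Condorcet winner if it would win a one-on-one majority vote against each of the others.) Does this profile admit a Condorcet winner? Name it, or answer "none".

Pairwise majorities:
Zhou vs Weber: Weber, 2–1.
Zhou vs Kwan: Kwan wins 2–1.
Zhou vs Quinn: Zhou, 2–1.
Zhou vs Varga: Zhou wins 3–0.
Zhou vs Tanaka: Zhou wins 2–1.
Weber–Kwan: Kwan 3–0.
Weber vs Quinn: Quinn wins 2–1.
Weber–Varga: Weber 2–1.
Weber–Tanaka: Tanaka 2–1.
Kwan vs Quinn: Quinn wins 2–1.
Kwan vs Varga: Kwan, 2–1.
Kwan vs Tanaka: Tanaka wins 2–1.
Quinn vs Varga: Quinn, 3–0.
Quinn vs Tanaka: Quinn, 2–1.
Varga–Tanaka: Tanaka 3–0.
Every candidate loses at least once (Zhou loses to Weber; Weber loses to Kwan; Kwan loses to Quinn; Quinn loses to Zhou; Varga loses to Zhou; Tanaka loses to Zhou). The majority relation contains the cycle Zhou beats Quinn beats Weber beats Zhou, so there is no Condorcet winner.

none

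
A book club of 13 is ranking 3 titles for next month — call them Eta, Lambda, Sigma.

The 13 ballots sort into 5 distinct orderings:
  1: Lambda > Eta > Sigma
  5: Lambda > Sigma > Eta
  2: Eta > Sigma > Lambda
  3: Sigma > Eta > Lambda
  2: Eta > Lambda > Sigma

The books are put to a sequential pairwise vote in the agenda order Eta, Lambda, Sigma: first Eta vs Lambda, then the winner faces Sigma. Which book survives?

Round 1: Eta vs Lambda — 7–6, Eta advances.
Round 2: Eta vs Sigma — 5–8, Sigma advances.
The agenda winner is Sigma.

Sigma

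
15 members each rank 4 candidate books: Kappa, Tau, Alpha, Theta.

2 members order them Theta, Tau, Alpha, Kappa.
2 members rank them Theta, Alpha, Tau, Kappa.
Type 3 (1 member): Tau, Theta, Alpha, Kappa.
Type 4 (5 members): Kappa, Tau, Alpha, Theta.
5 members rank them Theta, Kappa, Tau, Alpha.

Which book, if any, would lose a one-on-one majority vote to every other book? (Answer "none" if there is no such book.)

Head-to-head results (15 members):
Kappa vs Tau: Kappa is ranked higher on 5+5 = 10 ballots, Tau on 5. Kappa wins 10–5.
Kappa vs Alpha: Kappa, 10–5.
Kappa vs Theta: 5 for Kappa, 10 for Theta — Theta by 10–5.
Tau vs Alpha: Tau is ranked higher on 2+1+5+5 = 13 ballots, Alpha on 2. Tau wins 13–2.
Tau vs Theta: 1+5 = 6 for Tau, 9 for Theta — Theta by 9–6.
Alpha vs Theta: Theta wins 10–5.
Only Alpha has no wins; Alpha is the Condorcet loser.

Alpha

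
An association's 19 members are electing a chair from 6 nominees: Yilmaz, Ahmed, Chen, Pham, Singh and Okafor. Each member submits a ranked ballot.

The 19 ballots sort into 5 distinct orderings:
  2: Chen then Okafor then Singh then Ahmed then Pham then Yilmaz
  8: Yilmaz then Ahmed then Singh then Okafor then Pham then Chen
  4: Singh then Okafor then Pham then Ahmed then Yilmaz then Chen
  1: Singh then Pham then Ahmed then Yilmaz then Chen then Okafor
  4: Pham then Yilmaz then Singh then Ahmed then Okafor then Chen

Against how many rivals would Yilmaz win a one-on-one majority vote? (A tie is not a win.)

4

Yilmaz against each rival (19 voters):
Yilmaz vs Ahmed: 8+4 = 12 for Yilmaz, 7 for Ahmed — Yilmaz by 12–7.
Yilmaz vs Chen: Yilmaz wins 17–2.
Yilmaz vs Pham: Yilmaz is ranked higher on 8 ballots, Pham on 11. Pham wins 11–8.
Yilmaz vs Singh: Yilmaz wins 12–7.
Yilmaz vs Okafor: 13 to 6, Yilmaz.
Yilmaz beats Ahmed, Chen, Singh, Okafor; loses to Pham — 4 pairwise wins.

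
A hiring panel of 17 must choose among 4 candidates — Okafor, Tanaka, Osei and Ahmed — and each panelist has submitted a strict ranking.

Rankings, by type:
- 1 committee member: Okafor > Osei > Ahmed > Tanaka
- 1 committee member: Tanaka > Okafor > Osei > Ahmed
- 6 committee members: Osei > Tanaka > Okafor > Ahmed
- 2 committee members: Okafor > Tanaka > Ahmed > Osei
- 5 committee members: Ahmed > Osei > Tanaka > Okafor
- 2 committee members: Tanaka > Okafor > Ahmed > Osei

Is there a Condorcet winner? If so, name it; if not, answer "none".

Pairwise majorities:
Okafor vs Tanaka: Tanaka, 14–3.
Okafor vs Osei: Osei, 11–6.
Okafor vs Ahmed: Okafor, 12–5.
Tanaka vs Osei: Osei wins 12–5.
Tanaka vs Ahmed: Tanaka wins 11–6.
Osei–Ahmed: Ahmed 9–8.
Each candidate drops at least one matchup (Okafor loses to Tanaka; Tanaka loses to Osei; Osei loses to Ahmed; Ahmed loses to Okafor); the cycle Okafor → Ahmed → Osei → Okafor rules out a Condorcet winner.

none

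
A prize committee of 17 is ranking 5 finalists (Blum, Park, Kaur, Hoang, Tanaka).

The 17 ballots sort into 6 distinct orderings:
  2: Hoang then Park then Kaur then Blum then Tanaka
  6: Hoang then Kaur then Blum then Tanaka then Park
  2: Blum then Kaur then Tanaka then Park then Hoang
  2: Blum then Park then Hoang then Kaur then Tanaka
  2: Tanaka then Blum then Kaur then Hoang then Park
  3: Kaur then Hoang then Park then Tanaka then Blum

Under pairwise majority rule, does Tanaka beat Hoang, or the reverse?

Ballots ranking Tanaka above Hoang: 2 + 2 = 4.
Ballots ranking Hoang above Tanaka: 17 − 4 = 13.
Hoang wins the head-to-head 13–4.

Hoang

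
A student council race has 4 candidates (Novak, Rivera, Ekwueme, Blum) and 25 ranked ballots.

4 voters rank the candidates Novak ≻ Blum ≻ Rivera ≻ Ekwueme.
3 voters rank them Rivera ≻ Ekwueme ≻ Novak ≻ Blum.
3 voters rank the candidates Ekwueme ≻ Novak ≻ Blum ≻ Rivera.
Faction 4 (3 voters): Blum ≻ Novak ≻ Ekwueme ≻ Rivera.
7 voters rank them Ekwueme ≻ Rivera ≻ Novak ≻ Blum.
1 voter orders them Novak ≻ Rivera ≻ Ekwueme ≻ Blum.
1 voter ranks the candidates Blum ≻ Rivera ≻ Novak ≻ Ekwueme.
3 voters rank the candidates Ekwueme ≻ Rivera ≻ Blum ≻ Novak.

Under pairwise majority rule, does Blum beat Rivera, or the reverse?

Rivera

Ballots ranking Blum above Rivera: 4 + 3 + 3 + 1 = 11.
Ballots ranking Rivera above Blum: 25 − 11 = 14.
Rivera wins the head-to-head 14–11.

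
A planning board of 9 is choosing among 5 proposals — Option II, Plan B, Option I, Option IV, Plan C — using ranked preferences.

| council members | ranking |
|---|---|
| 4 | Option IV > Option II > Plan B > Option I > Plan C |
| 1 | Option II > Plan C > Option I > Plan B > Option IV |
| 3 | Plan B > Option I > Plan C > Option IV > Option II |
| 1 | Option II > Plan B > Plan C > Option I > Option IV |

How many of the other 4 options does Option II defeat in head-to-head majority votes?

Option II against each rival (9 council members):
Option II–Plan B: Option II 6–3.
Option II–Option I: Option II 6–3.
Option II vs Option IV: Option II is ranked higher on 1+1 = 2 ballots, Option IV on 7. Option IV wins 7–2.
Option II vs Plan C: Option II, 6–3.
Option II beats Plan B, Option I, Plan C; loses to Option IV — 3 pairwise wins.

3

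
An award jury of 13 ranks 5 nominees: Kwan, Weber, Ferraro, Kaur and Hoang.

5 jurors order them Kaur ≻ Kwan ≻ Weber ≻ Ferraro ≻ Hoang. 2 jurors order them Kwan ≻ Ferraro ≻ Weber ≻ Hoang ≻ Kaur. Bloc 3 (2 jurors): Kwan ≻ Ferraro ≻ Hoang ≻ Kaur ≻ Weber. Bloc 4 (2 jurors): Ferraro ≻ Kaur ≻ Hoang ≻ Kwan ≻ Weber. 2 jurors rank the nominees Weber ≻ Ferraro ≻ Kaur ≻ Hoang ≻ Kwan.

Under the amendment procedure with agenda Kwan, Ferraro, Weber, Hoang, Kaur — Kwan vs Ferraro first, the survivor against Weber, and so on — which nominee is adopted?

Round 1: Kwan vs Ferraro — 9–4, Kwan advances.
Round 2: Kwan vs Weber — 11–2, Kwan advances.
Round 3: Kwan vs Hoang — 9–4, Kwan advances.
Round 4: Kwan vs Kaur — 4–9, Kaur advances.
The agenda winner is Kaur.

Kaur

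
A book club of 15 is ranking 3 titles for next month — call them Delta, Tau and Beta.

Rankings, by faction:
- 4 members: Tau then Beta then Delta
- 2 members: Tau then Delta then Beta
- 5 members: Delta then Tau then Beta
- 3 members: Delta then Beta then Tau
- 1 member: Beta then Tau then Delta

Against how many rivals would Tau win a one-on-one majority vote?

1

Tau against each rival (15 members):
Tau vs Delta: 7 to 8, Delta.
Tau vs Beta: 4+2+5 = 11 for Tau, 4 for Beta — Tau by 11–4.
Tau beats Beta; loses to Delta — 1 pairwise win.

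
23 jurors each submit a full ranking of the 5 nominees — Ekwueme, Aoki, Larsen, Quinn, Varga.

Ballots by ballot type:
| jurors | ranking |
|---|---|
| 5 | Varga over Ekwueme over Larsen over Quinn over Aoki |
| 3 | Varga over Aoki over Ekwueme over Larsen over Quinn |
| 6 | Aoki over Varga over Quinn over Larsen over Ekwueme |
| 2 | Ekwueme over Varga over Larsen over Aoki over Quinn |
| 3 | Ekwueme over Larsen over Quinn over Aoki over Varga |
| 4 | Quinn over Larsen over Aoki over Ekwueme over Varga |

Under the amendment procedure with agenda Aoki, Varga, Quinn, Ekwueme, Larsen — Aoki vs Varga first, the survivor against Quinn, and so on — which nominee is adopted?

Ekwueme

Round 1: Aoki vs Varga — 13–10, Aoki advances.
Round 2: Aoki vs Quinn — 11–12, Quinn advances.
Round 3: Quinn vs Ekwueme — 10–13, Ekwueme advances.
Round 4: Ekwueme vs Larsen — 13–10, Ekwueme advances.
The agenda winner is Ekwueme.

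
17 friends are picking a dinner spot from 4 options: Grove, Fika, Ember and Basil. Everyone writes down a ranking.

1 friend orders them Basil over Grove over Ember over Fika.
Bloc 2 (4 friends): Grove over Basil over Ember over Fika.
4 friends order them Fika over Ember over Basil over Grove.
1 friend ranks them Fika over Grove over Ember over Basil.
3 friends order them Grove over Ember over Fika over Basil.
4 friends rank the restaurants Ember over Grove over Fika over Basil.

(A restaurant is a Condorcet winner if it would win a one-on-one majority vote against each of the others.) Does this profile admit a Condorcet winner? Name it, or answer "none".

Grove

Pairwise majorities:
Grove vs Fika: Grove, 12–5.
Grove vs Ember: Grove, 9–8.
Grove–Basil: Grove 12–5.
Fika vs Ember: Ember, 12–5.
Fika vs Basil: Fika wins 12–5.
Ember vs Basil: Ember wins 12–5.
Only Grove has no losses; Grove is the Condorcet winner.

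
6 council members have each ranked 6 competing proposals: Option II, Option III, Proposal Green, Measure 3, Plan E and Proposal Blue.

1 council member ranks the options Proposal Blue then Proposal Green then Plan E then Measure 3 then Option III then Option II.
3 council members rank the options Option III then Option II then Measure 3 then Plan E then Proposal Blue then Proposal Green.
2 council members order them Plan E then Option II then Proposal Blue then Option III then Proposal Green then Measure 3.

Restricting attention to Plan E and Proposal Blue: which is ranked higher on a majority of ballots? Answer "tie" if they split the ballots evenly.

Plan E

Ballots ranking Plan E above Proposal Blue: 3 + 2 = 5.
Ballots ranking Proposal Blue above Plan E: 6 − 5 = 1.
Plan E wins the head-to-head 5–1.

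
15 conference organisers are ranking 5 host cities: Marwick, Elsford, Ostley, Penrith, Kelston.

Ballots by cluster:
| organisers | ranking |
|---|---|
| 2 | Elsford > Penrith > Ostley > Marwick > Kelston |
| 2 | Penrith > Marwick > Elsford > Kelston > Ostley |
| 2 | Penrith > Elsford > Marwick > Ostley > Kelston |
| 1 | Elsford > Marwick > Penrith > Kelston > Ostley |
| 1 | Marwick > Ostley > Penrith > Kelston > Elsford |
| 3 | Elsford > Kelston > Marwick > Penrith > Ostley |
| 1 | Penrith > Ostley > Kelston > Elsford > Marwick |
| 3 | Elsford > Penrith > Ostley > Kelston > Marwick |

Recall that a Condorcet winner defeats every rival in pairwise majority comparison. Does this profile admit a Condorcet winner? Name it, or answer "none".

Pairwise majorities:
Marwick vs Elsford: Marwick preferred on 2+1 = 3 ballots; Elsford wins 12–3.
Marwick vs Ostley: Marwick is ranked higher on 2+2+1+1+3 = 9 ballots, Ostley on 6. Marwick wins 9–6.
Marwick vs Penrith: Marwick is ranked higher on 1+1+3 = 5 ballots, Penrith on 10. Penrith wins 10–5.
Marwick vs Kelston: Marwick is ranked higher on 2+2+2+1+1 = 8 ballots, Kelston on 7. Marwick wins 8–7.
Elsford vs Ostley: Elsford preferred on 2+2+2+1+3+3 = 13 ballots; Elsford wins 13–2.
Elsford vs Penrith: Elsford preferred on 2+1+3+3 = 9 ballots; Elsford wins 9–6.
Elsford vs Kelston: Elsford is ranked higher on 2+2+2+1+3+3 = 13 ballots, Kelston on 2. Elsford wins 13–2.
Ostley vs Penrith: Ostley is ranked higher on 1 ballot, Penrith on 14. Penrith wins 14–1.
Ostley vs Kelston: Ostley preferred on 2+2+1+1+3 = 9 ballots; Ostley wins 9–6.
Penrith vs Kelston: Penrith preferred on 12 ballots; Penrith wins 12–3.
Elsford defeats every rival head-to-head and is the Condorcet winner.

Elsford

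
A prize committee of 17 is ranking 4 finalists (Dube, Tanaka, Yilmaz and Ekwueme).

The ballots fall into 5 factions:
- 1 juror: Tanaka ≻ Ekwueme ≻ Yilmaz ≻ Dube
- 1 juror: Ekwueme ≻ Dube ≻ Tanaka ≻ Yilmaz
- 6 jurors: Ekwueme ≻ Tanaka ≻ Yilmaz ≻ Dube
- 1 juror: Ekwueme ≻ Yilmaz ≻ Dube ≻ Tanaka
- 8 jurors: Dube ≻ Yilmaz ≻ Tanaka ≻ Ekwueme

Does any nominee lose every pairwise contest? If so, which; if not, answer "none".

Pairwise majorities:
Dube vs Tanaka: 10 to 7, Dube.
Dube vs Yilmaz: Dube preferred on 1+8 = 9 ballots; Dube wins 9–8.
Dube vs Ekwueme: Dube is ranked higher on 8 ballots, Ekwueme on 9. Ekwueme wins 9–8.
Tanaka–Yilmaz: Yilmaz 9–8.
Tanaka vs Ekwueme: Tanaka wins 9–8.
Yilmaz vs Ekwueme: 8 to 9, Ekwueme.
Every nominee wins at least one matchup (Dube beats Tanaka; Tanaka beats Ekwueme; Yilmaz beats Tanaka; Ekwueme beats Dube), so there is no Condorcet loser.

none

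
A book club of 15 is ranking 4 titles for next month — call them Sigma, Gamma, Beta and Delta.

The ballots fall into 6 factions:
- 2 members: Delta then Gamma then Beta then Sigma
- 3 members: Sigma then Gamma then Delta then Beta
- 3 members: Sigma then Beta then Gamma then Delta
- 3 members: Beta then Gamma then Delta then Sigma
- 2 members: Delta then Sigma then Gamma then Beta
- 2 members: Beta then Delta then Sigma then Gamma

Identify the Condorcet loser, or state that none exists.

Pairwise majorities:
Sigma–Gamma: Sigma 10–5.
Sigma–Beta: Sigma 8–7.
Sigma vs Delta: 3+3 = 6 for Sigma, 9 for Delta — Delta by 9–6.
Gamma vs Beta: Beta wins 8–7.
Gamma vs Delta: Gamma, 9–6.
Beta–Delta: Beta 8–7.
No book is winless: Sigma beats Gamma; Gamma beats Delta; Beta beats Gamma; Delta beats Sigma. There is no Condorcet loser.

none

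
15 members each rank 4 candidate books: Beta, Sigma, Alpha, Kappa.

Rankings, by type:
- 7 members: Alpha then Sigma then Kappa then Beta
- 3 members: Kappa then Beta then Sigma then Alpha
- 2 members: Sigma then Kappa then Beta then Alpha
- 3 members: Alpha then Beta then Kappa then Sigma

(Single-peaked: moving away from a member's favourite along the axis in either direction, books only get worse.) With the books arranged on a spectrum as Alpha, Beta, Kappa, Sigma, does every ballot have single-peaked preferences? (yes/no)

Axis positions: Alpha=1, Beta=2, Kappa=3, Sigma=4.
Type 1: ranking walks positions 1-4-3-2; Sigma is ranked above Beta even though Beta lies between Sigma and the peak Alpha on the axis — preferences dip and rise again. Not single-peaked.
Type 2 (peak Kappa at position 3): ranking walks positions 3-2-4-1, expanding outward from the peak — single-peaked.
Type 3 (peak Sigma at position 4): ranking walks positions 4-3-2-1, expanding outward from the peak — single-peaked.
Type 4 (peak Alpha at position 1): ranking walks positions 1-2-3-4, expanding outward from the peak — single-peaked.
Type 1 violates single-peakedness, so the profile is not single-peaked on this axis.

no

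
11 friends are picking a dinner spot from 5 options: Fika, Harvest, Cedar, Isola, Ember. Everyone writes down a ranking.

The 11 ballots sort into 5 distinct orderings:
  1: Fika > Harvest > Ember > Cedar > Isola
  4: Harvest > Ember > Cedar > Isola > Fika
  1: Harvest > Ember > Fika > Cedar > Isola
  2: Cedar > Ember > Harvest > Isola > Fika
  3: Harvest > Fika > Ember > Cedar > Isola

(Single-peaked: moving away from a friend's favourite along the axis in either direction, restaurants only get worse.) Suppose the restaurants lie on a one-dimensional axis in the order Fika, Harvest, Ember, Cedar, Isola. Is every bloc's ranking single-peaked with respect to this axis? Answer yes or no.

yes

Axis positions: Fika=1, Harvest=2, Ember=3, Cedar=4, Isola=5.
Bloc 1 (peak Fika at position 1): ranking walks positions 1-2-3-4-5, expanding outward from the peak — single-peaked.
Bloc 2 (peak Harvest at position 2): ranking walks positions 2-3-4-5-1, expanding outward from the peak — single-peaked.
Bloc 3 (peak Harvest at position 2): ranking walks positions 2-3-1-4-5, expanding outward from the peak — single-peaked.
Bloc 4 (peak Cedar at position 4): ranking walks positions 4-3-2-5-1, expanding outward from the peak — single-peaked.
Bloc 5 (peak Harvest at position 2): ranking walks positions 2-1-3-4-5, expanding outward from the peak — single-peaked.
Every ranking is single-peaked on this axis.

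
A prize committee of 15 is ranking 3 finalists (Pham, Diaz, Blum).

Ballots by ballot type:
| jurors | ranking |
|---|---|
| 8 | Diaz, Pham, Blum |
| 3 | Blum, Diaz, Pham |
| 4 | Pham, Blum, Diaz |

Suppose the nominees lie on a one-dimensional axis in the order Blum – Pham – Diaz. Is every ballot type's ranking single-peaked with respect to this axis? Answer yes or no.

no

Axis positions: Blum=1, Pham=2, Diaz=3.
Ballot type 1 (peak Diaz at position 3): ranking walks positions 3-2-1, expanding outward from the peak — single-peaked.
Ballot type 2: ranking walks positions 1-3-2; Diaz is ranked above Pham even though Pham lies between Diaz and the peak Blum on the axis — preferences dip and rise again. Not single-peaked.
Ballot type 3 (peak Pham at position 2): ranking walks positions 2-1-3, expanding outward from the peak — single-peaked.
Ballot type 2 violates single-peakedness, so the profile is not single-peaked on this axis.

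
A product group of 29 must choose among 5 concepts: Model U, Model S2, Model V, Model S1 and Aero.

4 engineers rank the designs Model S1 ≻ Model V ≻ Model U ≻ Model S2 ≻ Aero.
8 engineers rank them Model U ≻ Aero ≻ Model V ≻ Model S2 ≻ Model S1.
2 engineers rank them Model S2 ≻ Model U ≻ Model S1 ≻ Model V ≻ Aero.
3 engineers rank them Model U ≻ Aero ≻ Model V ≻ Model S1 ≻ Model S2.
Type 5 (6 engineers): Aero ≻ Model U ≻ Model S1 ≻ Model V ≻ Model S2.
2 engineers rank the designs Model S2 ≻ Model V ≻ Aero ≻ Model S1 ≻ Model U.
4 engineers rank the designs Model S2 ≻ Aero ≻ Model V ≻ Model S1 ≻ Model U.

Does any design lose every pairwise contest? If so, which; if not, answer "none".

Head-to-head results (29 engineers):
Model U vs Model S2: 21 to 8, Model U.
Model U vs Model V: Model U, 19–10.
Model U vs Model S1: Model U is ranked higher on 8+2+3+6 = 19 ballots, Model S1 on 10. Model U wins 19–10.
Model U vs Aero: Model U, 17–12.
Model S2 vs Model V: 8 to 21, Model V.
Model S2–Model S1: Model S2 16–13.
Model S2 vs Aero: Aero wins 17–12.
Model V–Model S1: Model V 17–12.
Model V vs Aero: 4+2+2 = 8 for Model V, 21 for Aero — Aero by 21–8.
Model S1 vs Aero: Aero wins 23–6.
Only Model S1 has no wins; Model S1 is the Condorcet loser.

Model S1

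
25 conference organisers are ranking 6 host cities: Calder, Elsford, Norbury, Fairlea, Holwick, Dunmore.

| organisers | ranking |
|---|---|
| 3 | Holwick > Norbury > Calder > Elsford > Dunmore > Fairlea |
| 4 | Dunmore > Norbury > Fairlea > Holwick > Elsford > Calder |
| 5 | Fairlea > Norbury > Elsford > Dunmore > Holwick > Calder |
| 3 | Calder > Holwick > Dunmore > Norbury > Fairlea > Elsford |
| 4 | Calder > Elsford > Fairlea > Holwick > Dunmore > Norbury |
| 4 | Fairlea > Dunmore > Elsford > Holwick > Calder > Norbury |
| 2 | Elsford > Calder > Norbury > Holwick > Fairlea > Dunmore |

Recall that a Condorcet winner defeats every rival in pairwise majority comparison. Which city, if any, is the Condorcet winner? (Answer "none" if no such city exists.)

Fairlea

Check each pair by majority over 25 ballots:
Calder–Elsford: Elsford 15–10.
Calder–Norbury: Calder 13–12.
Calder vs Fairlea: Fairlea, 13–12.
Calder–Holwick: Holwick 16–9.
Calder–Dunmore: Dunmore 13–12.
Elsford vs Norbury: Norbury wins 15–10.
Elsford vs Fairlea: Fairlea wins 16–9.
Elsford vs Holwick: Elsford, 15–10.
Elsford vs Dunmore: Elsford wins 14–11.
Norbury–Fairlea: Fairlea 13–12.
Norbury vs Holwick: Holwick wins 14–11.
Norbury vs Dunmore: Dunmore wins 15–10.
Fairlea–Holwick: Fairlea 17–8.
Fairlea vs Dunmore: Fairlea, 15–10.
Holwick vs Dunmore: Dunmore wins 13–12.
Only Fairlea has no losses; Fairlea is the Condorcet winner.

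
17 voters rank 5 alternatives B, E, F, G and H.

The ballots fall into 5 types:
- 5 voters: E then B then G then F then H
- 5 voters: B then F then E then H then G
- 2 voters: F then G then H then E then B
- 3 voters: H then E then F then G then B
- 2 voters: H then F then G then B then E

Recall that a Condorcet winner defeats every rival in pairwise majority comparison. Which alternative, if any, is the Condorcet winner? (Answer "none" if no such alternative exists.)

none

Pairwise majorities:
B vs E: E, 10–7.
B vs F: B wins 10–7.
B–G: B 10–7.
B vs H: 5+5 = 10 for B, 7 for H — B by 10–7.
E–F: F 9–8.
E–G: E 13–4.
E vs H: 10 to 7, E.
F–G: F 12–5.
F vs H: 12 to 5, F.
G–H: H 10–7.
Every alternative loses at least once (B loses to E; E loses to F; F loses to B; G loses to B; H loses to B). The majority relation contains the cycle B > F > E > B, so there is no Condorcet winner.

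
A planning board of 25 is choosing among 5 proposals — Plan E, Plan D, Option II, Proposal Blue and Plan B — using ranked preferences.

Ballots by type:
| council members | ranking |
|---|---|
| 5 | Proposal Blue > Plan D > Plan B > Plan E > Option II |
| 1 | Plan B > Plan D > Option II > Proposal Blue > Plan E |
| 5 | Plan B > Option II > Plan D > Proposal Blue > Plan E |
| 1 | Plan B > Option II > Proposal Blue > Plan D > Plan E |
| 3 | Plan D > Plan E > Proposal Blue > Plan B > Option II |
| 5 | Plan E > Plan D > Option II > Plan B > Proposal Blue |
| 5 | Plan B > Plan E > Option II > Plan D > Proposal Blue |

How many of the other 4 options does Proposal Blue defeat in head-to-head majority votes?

0

Proposal Blue against each rival (25 council members):
Proposal Blue vs Plan E: Proposal Blue is ranked higher on 5+1+5+1 = 12 ballots, Plan E on 13. Plan E wins 13–12.
Proposal Blue vs Plan D: Plan D wins 19–6.
Proposal Blue vs Option II: Proposal Blue is ranked higher on 5+3 = 8 ballots, Option II on 17. Option II wins 17–8.
Proposal Blue vs Plan B: 5+3 = 8 for Proposal Blue, 17 for Plan B — Plan B by 17–8.
Proposal Blue beats no one; loses to Plan E, Plan D, Option II, Plan B — 0 pairwise wins.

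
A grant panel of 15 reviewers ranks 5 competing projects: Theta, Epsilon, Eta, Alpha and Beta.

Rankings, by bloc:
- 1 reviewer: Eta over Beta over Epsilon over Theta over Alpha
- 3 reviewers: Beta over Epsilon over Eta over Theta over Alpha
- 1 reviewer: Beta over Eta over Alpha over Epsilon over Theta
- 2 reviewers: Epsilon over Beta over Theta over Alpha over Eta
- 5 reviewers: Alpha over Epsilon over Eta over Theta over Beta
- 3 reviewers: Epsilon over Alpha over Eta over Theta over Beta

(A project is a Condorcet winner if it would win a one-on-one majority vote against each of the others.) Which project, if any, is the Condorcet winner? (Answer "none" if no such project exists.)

Epsilon

Pairwise majorities:
Theta vs Epsilon: Theta preferred on 0 ballots; Epsilon wins 15–0.
Theta–Eta: Eta 13–2.
Theta vs Alpha: Alpha, 9–6.
Theta vs Beta: Theta, 8–7.
Epsilon vs Eta: Epsilon, 13–2.
Epsilon vs Alpha: Epsilon preferred on 1+3+2+3 = 9 ballots; Epsilon wins 9–6.
Epsilon vs Beta: Epsilon preferred on 2+5+3 = 10 ballots; Epsilon wins 10–5.
Eta–Alpha: Alpha 10–5.
Eta vs Beta: Eta wins 9–6.
Alpha–Beta: Alpha 8–7.
Epsilon wins every pairwise contest, so Epsilon is the Condorcet winner.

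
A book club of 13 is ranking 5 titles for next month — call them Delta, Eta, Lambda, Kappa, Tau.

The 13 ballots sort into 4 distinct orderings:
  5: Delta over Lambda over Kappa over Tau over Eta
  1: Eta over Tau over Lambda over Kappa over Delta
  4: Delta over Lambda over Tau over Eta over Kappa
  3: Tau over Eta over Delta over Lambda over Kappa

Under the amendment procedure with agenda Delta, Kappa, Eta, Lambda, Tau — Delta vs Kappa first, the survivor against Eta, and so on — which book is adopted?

Delta

Round 1: Delta vs Kappa — 12–1, Delta advances.
Round 2: Delta vs Eta — 9–4, Delta advances.
Round 3: Delta vs Lambda — 12–1, Delta advances.
Round 4: Delta vs Tau — 9–4, Delta advances.
The agenda winner is Delta.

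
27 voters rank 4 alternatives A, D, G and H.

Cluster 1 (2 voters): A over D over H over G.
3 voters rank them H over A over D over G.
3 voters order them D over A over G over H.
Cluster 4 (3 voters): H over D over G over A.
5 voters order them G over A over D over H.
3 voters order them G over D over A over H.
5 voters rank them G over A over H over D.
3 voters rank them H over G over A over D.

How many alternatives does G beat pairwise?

3

G against each rival (27 voters):
G vs A: G wins 19–8.
G vs D: G, 16–11.
G vs H: G is ranked higher on 3+5+3+5 = 16 ballots, H on 11. G wins 16–11.
G beats A, D, H — 3 pairwise wins.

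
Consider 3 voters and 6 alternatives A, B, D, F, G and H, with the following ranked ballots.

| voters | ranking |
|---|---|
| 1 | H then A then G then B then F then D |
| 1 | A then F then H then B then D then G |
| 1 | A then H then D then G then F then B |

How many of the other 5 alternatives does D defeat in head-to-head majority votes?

1

D against each rival (3 voters):
D vs A: 0 to 3, A.
D vs B: 1 to 2, B.
D vs F: 1 for D, 2 for F — F by 2–1.
D vs G: D, 2–1.
D vs H: H wins 3–0.
D beats G; loses to A, B, F, H — 1 pairwise win.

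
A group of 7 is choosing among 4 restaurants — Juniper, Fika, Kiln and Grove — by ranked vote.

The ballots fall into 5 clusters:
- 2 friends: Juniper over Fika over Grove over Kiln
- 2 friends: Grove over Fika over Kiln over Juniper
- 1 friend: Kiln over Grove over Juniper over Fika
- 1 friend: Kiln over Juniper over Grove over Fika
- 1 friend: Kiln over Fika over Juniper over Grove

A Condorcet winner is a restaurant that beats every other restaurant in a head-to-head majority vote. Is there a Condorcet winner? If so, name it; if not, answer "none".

Head-to-head results (7 friends):
Juniper vs Fika: Juniper wins 4–3.
Juniper vs Kiln: Kiln, 5–2.
Juniper–Grove: Juniper 4–3.
Fika vs Kiln: Fika wins 4–3.
Fika–Grove: Grove 4–3.
Kiln vs Grove: Grove wins 4–3.
Each restaurant drops at least one matchup (Juniper loses to Kiln; Fika loses to Juniper; Kiln loses to Fika; Grove loses to Juniper); the cycle Juniper → Fika → Kiln → Juniper rules out a Condorcet winner.

none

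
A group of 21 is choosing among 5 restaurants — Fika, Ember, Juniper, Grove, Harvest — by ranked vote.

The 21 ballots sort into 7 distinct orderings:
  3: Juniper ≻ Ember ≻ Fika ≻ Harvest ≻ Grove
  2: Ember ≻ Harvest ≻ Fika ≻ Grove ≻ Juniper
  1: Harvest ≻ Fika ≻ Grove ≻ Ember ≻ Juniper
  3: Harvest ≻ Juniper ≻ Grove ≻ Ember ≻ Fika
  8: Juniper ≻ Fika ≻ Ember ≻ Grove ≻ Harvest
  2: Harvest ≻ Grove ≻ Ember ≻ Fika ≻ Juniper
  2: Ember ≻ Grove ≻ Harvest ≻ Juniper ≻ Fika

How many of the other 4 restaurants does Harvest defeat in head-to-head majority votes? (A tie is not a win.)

1

Harvest against each rival (21 friends):
Harvest vs Fika: 2+1+3+2+2 = 10 for Harvest, 11 for Fika — Fika by 11–10.
Harvest–Ember: Ember 15–6.
Harvest vs Juniper: Juniper wins 11–10.
Harvest vs Grove: 3+2+1+3+2 = 11 for Harvest, 10 for Grove — Harvest by 11–10.
Harvest beats Grove; loses to Fika, Ember, Juniper — 1 pairwise win.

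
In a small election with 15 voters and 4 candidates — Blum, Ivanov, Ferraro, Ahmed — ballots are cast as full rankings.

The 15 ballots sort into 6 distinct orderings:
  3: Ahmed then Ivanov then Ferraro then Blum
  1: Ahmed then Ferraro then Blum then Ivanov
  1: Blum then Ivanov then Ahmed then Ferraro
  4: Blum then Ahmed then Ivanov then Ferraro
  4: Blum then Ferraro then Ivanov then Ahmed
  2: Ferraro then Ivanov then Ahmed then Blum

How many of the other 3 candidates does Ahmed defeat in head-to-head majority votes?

2

Ahmed against each rival (15 voters):
Ahmed vs Blum: Ahmed is ranked higher on 3+1+2 = 6 ballots, Blum on 9. Blum wins 9–6.
Ahmed vs Ivanov: 3+1+4 = 8 for Ahmed, 7 for Ivanov — Ahmed by 8–7.
Ahmed vs Ferraro: Ahmed preferred on 3+1+1+4 = 9 ballots; Ahmed wins 9–6.
Ahmed beats Ivanov, Ferraro; loses to Blum — 2 pairwise wins.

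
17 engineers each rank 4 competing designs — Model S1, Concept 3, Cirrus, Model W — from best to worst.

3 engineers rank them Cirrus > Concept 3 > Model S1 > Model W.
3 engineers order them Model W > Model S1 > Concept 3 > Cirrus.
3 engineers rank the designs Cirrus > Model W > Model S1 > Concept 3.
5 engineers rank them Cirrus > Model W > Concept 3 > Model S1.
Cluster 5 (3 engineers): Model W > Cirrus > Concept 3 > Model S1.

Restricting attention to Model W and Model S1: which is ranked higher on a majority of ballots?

Ballots ranking Model W above Model S1: 3 + 3 + 5 + 3 = 14.
Ballots ranking Model S1 above Model W: 17 − 14 = 3.
Model W wins the head-to-head 14–3.

Model W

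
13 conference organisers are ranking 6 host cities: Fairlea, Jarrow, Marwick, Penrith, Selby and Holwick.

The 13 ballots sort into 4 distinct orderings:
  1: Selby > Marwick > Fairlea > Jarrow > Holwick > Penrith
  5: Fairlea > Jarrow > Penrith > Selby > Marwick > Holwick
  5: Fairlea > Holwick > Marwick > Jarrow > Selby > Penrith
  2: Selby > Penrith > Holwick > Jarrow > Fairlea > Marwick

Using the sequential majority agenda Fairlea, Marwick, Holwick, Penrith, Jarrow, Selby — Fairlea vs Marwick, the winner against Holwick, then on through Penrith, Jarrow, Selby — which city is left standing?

Round 1: Fairlea vs Marwick — 12–1, Fairlea advances.
Round 2: Fairlea vs Holwick — 11–2, Fairlea advances.
Round 3: Fairlea vs Penrith — 11–2, Fairlea advances.
Round 4: Fairlea vs Jarrow — 11–2, Fairlea advances.
Round 5: Fairlea vs Selby — 10–3, Fairlea advances.
The agenda winner is Fairlea.

Fairlea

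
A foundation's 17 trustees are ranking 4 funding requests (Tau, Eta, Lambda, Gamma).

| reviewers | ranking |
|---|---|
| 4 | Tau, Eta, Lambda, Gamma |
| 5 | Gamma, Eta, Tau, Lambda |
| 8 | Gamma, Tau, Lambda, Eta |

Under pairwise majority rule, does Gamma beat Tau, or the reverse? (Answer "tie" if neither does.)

Gamma

Ballots ranking Gamma above Tau: 5 + 8 = 13.
Ballots ranking Tau above Gamma: 17 − 13 = 4.
Gamma wins the head-to-head 13–4.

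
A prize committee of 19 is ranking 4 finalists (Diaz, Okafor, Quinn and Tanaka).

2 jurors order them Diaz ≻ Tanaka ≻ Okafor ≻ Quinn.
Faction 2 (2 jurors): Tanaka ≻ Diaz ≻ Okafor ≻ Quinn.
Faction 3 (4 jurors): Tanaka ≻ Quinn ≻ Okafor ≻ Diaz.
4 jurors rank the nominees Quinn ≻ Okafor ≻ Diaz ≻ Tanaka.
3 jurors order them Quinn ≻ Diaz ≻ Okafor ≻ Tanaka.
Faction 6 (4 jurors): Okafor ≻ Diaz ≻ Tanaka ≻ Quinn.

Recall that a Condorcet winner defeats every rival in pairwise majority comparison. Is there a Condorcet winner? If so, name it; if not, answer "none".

none

Pairwise majorities:
Diaz vs Okafor: Okafor, 12–7.
Diaz vs Quinn: Quinn wins 11–8.
Diaz vs Tanaka: Diaz, 13–6.
Okafor–Quinn: Quinn 11–8.
Okafor vs Tanaka: Okafor, 11–8.
Quinn vs Tanaka: Tanaka wins 12–7.
Each nominee drops at least one matchup (Diaz loses to Okafor; Okafor loses to Quinn; Quinn loses to Tanaka; Tanaka loses to Diaz); the cycle Diaz > Tanaka > Quinn > Diaz rules out a Condorcet winner.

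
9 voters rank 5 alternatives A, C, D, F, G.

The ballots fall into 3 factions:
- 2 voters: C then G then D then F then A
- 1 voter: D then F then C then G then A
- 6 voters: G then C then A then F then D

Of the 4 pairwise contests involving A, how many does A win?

A against each rival (9 voters):
A vs C: A preferred on 0 ballots; C wins 9–0.
A vs D: A, 6–3.
A vs F: A wins 6–3.
A vs G: A is ranked higher on 0 ballots, G on 9. G wins 9–0.
A beats D, F; loses to C, G — 2 pairwise wins.

2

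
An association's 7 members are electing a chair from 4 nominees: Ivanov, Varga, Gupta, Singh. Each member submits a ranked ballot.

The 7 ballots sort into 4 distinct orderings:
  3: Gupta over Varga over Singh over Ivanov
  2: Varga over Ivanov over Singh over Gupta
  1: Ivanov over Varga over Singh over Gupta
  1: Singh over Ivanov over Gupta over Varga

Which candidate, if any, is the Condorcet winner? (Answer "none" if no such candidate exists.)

none

Head-to-head results (7 voters):
Ivanov vs Varga: Ivanov is ranked higher on 1+1 = 2 ballots, Varga on 5. Varga wins 5–2.
Ivanov vs Gupta: 2+1+1 = 4 for Ivanov, 3 for Gupta — Ivanov by 4–3.
Ivanov vs Singh: 3 to 4, Singh.
Varga vs Gupta: Varga preferred on 2+1 = 3 ballots; Gupta wins 4–3.
Varga vs Singh: 6 to 1, Varga.
Gupta vs Singh: 3 to 4, Singh.
No candidate is unbeaten: Ivanov loses to Varga; Varga loses to Gupta; Gupta loses to Ivanov; Singh loses to Varga. In particular Ivanov beats Gupta beats Varga beats Ivanov is a majority cycle — no Condorcet winner exists.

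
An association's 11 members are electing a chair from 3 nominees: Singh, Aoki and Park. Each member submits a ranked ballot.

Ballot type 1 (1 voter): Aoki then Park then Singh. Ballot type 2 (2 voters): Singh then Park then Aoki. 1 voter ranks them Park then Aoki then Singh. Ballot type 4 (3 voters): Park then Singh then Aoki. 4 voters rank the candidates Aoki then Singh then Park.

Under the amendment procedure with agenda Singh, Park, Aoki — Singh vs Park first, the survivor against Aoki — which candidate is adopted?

Aoki

Round 1: Singh vs Park — 6–5, Singh advances.
Round 2: Singh vs Aoki — 5–6, Aoki advances.
The agenda winner is Aoki.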